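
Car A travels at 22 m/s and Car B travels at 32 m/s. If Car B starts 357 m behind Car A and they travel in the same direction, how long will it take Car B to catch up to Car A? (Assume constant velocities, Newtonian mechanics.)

Relative speed: v_rel = 32 - 22 = 10 m/s
Time to catch: t = d₀/v_rel = 357/10 = 35.7 s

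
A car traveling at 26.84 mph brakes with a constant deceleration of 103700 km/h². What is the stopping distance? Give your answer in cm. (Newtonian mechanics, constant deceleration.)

v₀ = 26.84 mph × 0.44704 = 11.9986 m/s
a = 103700 km/h² × 7.716049382716049e-05 = 8.00154 m/s²
d = v₀² / (2a) = 11.9986² / (2 × 8.00154) = 143.966 / 16.0031 = 8.99613 m
d = 8.99613 m / 0.01 = 899.6 cm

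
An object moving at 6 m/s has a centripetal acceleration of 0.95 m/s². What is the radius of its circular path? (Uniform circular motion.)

r = v²/a_c = 6²/0.95 = 37.89 m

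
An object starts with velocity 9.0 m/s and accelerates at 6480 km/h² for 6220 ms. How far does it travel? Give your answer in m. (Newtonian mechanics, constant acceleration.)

a = 6480 km/h² × 7.716049382716049e-05 = 0.5 m/s²
t = 6220 ms × 0.001 = 6.22 s
d = v₀ × t + ½ × a × t² = 9.0 × 6.22 + 0.5 × 0.5 × 6.22² = 65.65 m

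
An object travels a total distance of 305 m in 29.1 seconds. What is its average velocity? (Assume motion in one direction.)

v_avg = Δd / Δt = 305 / 29.1 = 10.48 m/s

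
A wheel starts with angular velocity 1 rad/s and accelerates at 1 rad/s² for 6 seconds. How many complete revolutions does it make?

θ = ω₀t + ½αt² = 1×6 + ½×1×6² = 24.0 rad
Total revolutions = θ/(2π) = 24.0/(2π) = 3.82
Complete revolutions = ⌊3.82⌋ = 3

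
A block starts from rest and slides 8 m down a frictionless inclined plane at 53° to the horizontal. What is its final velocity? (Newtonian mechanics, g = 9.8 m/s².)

a = g sin(θ) = 9.8 × sin(53°) = 7.8266 m/s²
v = √(2ad) = √(2 × 7.8266 × 8) = 11.19 m/s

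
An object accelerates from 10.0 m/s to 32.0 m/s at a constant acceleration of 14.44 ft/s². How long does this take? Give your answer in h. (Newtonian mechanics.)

a = 14.44 ft/s² × 0.3048 = 4.40131 m/s²
t = (v - v₀) / a = (32.0 - 10.0) / 4.40131 = 4.99851 s
t = 4.99851 s / 3600.0 = 0.001388 h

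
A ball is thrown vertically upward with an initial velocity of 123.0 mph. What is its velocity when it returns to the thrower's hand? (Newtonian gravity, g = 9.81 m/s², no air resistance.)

By conservation of energy (no air resistance), the ball returns to the throw height with the same speed as launch, but directed downward.
|v_ground| = v₀ = 123.0 mph
v_ground = 123.0 mph (downward)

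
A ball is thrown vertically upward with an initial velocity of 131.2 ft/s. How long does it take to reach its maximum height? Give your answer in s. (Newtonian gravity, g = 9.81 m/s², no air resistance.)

v₀ = 131.2 ft/s × 0.3048 = 39.9898 m/s
t_up = v₀ / g = 39.9898 / 9.81 = 4.076 s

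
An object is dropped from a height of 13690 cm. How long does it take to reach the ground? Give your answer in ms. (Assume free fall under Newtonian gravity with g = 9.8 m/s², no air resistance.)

h = 13690 cm × 0.01 = 136.9 m
t = √(2h/g) = √(2 × 136.9 / 9.8) = 5.28571 s
t = 5.28571 s / 0.001 = 5286 ms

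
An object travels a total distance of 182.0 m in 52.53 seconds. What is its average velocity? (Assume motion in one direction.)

v_avg = Δd / Δt = 182.0 / 52.53 = 3.46 m/s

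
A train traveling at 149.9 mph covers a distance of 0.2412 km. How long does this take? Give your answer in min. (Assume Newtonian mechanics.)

d = 0.2412 km × 1000.0 = 241.2 m
v = 149.9 mph × 0.44704 = 67.0113 m/s
t = d / v = 241.2 / 67.0113 = 3.59939 s
t = 3.59939 s / 60.0 = 0.05999 min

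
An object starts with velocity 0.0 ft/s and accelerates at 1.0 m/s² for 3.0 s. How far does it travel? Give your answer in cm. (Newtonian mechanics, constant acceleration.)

v₀ = 0.0 ft/s × 0.3048 = 0.0 m/s
d = v₀ × t + ½ × a × t² = 0.0 × 3.0 + 0.5 × 1.0 × 3.0² = 4.5 m
d = 4.5 m / 0.01 = 450.0 cm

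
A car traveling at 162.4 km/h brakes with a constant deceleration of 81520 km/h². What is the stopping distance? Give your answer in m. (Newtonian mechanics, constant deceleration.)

v₀ = 162.4 km/h × 0.2777777777777778 = 45.1111 m/s
a = 81520 km/h² × 7.716049382716049e-05 = 6.29012 m/s²
d = v₀² / (2a) = 45.1111² / (2 × 6.29012) = 2035.01 / 12.5802 = 161.8 m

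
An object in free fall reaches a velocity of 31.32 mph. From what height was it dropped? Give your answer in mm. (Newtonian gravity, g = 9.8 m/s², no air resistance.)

v = 31.32 mph × 0.44704 = 14.0013 m/s
h = v² / (2g) = 14.0013² / (2 × 9.8) = 10.0019 m
h = 10.0019 m / 0.001 = 10000 mm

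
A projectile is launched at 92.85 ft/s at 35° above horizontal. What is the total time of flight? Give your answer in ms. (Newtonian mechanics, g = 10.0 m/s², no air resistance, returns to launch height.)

v₀ = 92.85 ft/s × 0.3048 = 28.3007 m/s
T = 2 × v₀ × sin(θ) / g = 2 × 28.3007 × sin(35°) / 10.0 = 2 × 28.3007 × 0.573576 / 10.0 = 3.24652 s
T = 3.24652 s / 0.001 = 3247 ms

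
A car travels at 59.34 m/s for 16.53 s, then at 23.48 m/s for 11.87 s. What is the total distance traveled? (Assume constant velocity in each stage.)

d₁ = v₁t₁ = 59.34 × 16.53 = 980.8902 m
d₂ = v₂t₂ = 23.48 × 11.87 = 278.7076 m
d_total = 980.8902 + 278.7076 = 1259.6 m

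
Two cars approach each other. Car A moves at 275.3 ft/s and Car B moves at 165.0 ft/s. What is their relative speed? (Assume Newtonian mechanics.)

v_rel = v_A + v_B = 275.3 + 165.0 = 440.3 ft/s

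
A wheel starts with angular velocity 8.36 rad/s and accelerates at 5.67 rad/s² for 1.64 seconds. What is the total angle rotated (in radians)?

θ = ω₀t + ½αt² = 8.36×1.64 + ½×5.67×1.64² = 21.34 rad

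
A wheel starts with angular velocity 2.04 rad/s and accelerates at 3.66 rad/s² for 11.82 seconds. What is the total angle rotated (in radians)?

θ = ω₀t + ½αt² = 2.04×11.82 + ½×3.66×11.82² = 279.79 rad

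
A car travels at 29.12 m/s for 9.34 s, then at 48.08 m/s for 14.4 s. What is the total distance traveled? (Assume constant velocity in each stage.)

d₁ = v₁t₁ = 29.12 × 9.34 = 271.9808 m
d₂ = v₂t₂ = 48.08 × 14.4 = 692.352 m
d_total = 271.9808 + 692.352 = 964.33 m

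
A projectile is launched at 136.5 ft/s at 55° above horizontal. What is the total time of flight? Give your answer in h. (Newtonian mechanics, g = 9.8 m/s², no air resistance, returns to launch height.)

v₀ = 136.5 ft/s × 0.3048 = 41.6052 m/s
T = 2 × v₀ × sin(θ) / g = 2 × 41.6052 × sin(55°) / 9.8 = 2 × 41.6052 × 0.819152 / 9.8 = 6.9553 s
T = 6.9553 s / 3600.0 = 0.001932 h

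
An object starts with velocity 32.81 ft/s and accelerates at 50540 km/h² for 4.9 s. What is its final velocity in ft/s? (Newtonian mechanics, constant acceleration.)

v₀ = 32.81 ft/s × 0.3048 = 10.0005 m/s
a = 50540 km/h² × 7.716049382716049e-05 = 3.89969 m/s²
v = v₀ + a × t = 10.0005 + 3.89969 × 4.9 = 29.109 m/s
v = 29.109 m/s / 0.3048 = 95.5 ft/s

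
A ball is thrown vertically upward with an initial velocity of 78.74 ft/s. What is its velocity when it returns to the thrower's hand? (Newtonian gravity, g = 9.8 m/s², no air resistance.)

By conservation of energy (no air resistance), the ball returns to the throw height with the same speed as launch, but directed downward.
|v_ground| = v₀ = 78.74 ft/s
v_ground = 78.74 ft/s (downward)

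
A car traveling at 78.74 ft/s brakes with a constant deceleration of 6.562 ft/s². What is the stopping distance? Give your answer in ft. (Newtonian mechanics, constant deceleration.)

v₀ = 78.74 ft/s × 0.3048 = 24.0 m/s
a = 6.562 ft/s² × 0.3048 = 2.0001 m/s²
d = v₀² / (2a) = 24.0² / (2 × 2.0001) = 576.0 / 4.0002 = 143.993 m
d = 143.993 m / 0.3048 = 472.4 ft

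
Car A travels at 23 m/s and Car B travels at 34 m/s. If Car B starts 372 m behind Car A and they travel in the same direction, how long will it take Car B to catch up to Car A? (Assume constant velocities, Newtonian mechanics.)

Relative speed: v_rel = 34 - 23 = 11 m/s
Time to catch: t = d₀/v_rel = 372/11 = 33.82 s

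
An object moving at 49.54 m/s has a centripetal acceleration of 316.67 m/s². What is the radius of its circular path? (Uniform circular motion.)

r = v²/a_c = 49.54²/316.67 = 7.75 m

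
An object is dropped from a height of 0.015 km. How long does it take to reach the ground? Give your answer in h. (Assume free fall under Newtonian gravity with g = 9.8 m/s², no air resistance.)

h = 0.015 km × 1000.0 = 15.0 m
t = √(2h/g) = √(2 × 15.0 / 9.8) = 1.74964 s
t = 1.74964 s / 3600.0 = 0.000486 h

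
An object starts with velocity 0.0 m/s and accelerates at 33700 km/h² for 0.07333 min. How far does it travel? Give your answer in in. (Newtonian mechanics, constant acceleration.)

a = 33700 km/h² × 7.716049382716049e-05 = 2.60031 m/s²
t = 0.07333 min × 60.0 = 4.3998 s
d = v₀ × t + ½ × a × t² = 0.0 × 4.3998 + 0.5 × 2.60031 × 4.3998² = 25.1687 m
d = 25.1687 m / 0.0254 = 990.9 in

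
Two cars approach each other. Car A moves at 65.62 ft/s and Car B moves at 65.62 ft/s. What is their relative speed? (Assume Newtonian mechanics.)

v_rel = v_A + v_B = 65.62 + 65.62 = 131.24 ft/s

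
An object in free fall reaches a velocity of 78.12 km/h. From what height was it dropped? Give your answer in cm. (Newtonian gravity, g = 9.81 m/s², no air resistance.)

v = 78.12 km/h × 0.2777777777777778 = 21.7 m/s
h = v² / (2g) = 21.7² / (2 × 9.81) = 24.0005 m
h = 24.0005 m / 0.01 = 2400 cm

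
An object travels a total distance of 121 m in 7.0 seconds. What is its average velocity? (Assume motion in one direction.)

v_avg = Δd / Δt = 121 / 7.0 = 17.29 m/s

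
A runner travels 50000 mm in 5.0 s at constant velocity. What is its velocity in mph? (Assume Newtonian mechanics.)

d = 50000 mm × 0.001 = 50.0 m
v = d / t = 50.0 / 5.0 = 10.0 m/s
v = 10.0 m/s / 0.44704 = 22.37 mph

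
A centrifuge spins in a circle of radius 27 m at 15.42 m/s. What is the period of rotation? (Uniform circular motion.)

T = 2πr/v = 2π×27/15.42 = 11.0 s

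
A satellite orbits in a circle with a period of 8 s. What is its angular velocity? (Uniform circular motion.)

ω = 2π/T = 2π/8 = 0.7854 rad/s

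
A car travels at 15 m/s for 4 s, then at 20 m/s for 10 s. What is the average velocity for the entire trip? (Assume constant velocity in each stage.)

d₁ = v₁t₁ = 15 × 4 = 60 m
d₂ = v₂t₂ = 20 × 10 = 200 m
d_total = 260 m, t_total = 14 s
v_avg = d_total/t_total = 260/14 = 18.57 m/s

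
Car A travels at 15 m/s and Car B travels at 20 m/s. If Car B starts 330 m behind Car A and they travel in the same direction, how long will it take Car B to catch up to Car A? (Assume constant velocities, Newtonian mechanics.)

Relative speed: v_rel = 20 - 15 = 5 m/s
Time to catch: t = d₀/v_rel = 330/5 = 66.0 s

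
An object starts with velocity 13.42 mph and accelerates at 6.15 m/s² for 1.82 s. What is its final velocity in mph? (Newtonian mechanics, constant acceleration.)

v₀ = 13.42 mph × 0.44704 = 5.99928 m/s
v = v₀ + a × t = 5.99928 + 6.15 × 1.82 = 17.1923 m/s
v = 17.1923 m/s / 0.44704 = 38.46 mph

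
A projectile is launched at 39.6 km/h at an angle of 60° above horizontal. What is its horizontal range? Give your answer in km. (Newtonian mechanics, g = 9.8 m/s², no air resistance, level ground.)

v₀ = 39.6 km/h × 0.2777777777777778 = 11.0 m/s
R = v₀² × sin(2θ) / g = 11.0² × sin(2 × 60°) / 9.8 = 121.0 × 0.866025 / 9.8 = 10.6928 m
R = 10.6928 m / 1000.0 = 0.01069 km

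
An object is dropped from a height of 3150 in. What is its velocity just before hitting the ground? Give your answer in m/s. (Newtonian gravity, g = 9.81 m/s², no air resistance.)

h = 3150 in × 0.0254 = 80.01 m
v = √(2gh) = √(2 × 9.81 × 80.01) = 39.62 m/s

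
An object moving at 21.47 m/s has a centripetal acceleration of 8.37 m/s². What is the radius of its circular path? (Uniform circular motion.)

r = v²/a_c = 21.47²/8.37 = 55.07 m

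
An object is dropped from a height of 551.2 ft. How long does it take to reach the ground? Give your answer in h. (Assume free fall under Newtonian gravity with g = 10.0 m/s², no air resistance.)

h = 551.2 ft × 0.3048 = 168.006 m
t = √(2h/g) = √(2 × 168.006 / 10.0) = 5.79665 s
t = 5.79665 s / 3600.0 = 0.00161 h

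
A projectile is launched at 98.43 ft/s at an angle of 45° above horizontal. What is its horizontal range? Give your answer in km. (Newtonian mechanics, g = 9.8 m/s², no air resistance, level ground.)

v₀ = 98.43 ft/s × 0.3048 = 30.0015 m/s
R = v₀² × sin(2θ) / g = 30.0015² × sin(2 × 45°) / 9.8 = 900.09 × 1.0 / 9.8 = 91.8459 m
R = 91.8459 m / 1000.0 = 0.09185 km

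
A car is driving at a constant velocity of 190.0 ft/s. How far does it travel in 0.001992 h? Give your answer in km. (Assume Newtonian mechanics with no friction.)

v = 190.0 ft/s × 0.3048 = 57.912 m/s
t = 0.001992 h × 3600.0 = 7.1712 s
d = v × t = 57.912 × 7.1712 = 415.299 m
d = 415.299 m / 1000.0 = 0.4153 km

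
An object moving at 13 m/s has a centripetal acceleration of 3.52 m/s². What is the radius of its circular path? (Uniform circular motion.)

r = v²/a_c = 13²/3.52 = 48.01 m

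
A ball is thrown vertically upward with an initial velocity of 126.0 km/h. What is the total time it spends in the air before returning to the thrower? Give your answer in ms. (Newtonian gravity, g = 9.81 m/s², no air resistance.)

v₀ = 126.0 km/h × 0.2777777777777778 = 35.0 m/s
t_total = 2 × v₀ / g = 2 × 35.0 / 9.81 = 7.13558 s
t_total = 7.13558 s / 0.001 = 7136 ms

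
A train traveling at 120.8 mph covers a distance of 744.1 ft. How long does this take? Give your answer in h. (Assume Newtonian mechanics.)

d = 744.1 ft × 0.3048 = 226.802 m
v = 120.8 mph × 0.44704 = 54.0024 m/s
t = d / v = 226.802 / 54.0024 = 4.19985 s
t = 4.19985 s / 3600.0 = 0.001167 h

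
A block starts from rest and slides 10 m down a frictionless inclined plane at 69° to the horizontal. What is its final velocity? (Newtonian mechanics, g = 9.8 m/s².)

a = g sin(θ) = 9.8 × sin(69°) = 9.1491 m/s²
v = √(2ad) = √(2 × 9.1491 × 10) = 13.53 m/s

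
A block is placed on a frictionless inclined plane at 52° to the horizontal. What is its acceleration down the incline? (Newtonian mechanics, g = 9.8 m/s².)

a = g sin(θ) = 9.8 × sin(52°) = 9.8 × 0.788 = 7.72 m/s²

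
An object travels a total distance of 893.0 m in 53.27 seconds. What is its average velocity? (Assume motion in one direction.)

v_avg = Δd / Δt = 893.0 / 53.27 = 16.76 m/s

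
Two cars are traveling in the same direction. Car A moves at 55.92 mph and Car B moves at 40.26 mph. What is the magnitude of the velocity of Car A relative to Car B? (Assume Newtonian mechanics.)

v_rel = |v_A - v_B| = |55.92 - 40.26| = 15.66 mph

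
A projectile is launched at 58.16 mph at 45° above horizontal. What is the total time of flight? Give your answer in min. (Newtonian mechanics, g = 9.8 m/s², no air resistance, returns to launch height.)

v₀ = 58.16 mph × 0.44704 = 25.9998 m/s
T = 2 × v₀ × sin(θ) / g = 2 × 25.9998 × sin(45°) / 9.8 = 2 × 25.9998 × 0.707107 / 9.8 = 3.75197 s
T = 3.75197 s / 60.0 = 0.06253 min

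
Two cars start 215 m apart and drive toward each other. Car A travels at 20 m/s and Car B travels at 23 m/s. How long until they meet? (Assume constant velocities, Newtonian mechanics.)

Combined speed: v_combined = 20 + 23 = 43 m/s
Time to meet: t = d/v_combined = 215/43 = 5.0 s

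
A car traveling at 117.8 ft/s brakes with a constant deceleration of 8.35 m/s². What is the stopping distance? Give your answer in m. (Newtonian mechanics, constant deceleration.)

v₀ = 117.8 ft/s × 0.3048 = 35.9054 m/s
d = v₀² / (2a) = 35.9054² / (2 × 8.35) = 1289.2 / 16.7 = 77.2 m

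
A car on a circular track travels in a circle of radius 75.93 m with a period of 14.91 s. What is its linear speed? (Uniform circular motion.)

v = 2πr/T = 2π×75.93/14.91 = 32.0 m/s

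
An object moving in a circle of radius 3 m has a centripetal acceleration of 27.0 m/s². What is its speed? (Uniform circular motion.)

v = √(a_c × r) = √(27.0 × 3) = 9.0 m/s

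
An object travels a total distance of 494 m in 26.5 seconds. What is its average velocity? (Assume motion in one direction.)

v_avg = Δd / Δt = 494 / 26.5 = 18.64 m/s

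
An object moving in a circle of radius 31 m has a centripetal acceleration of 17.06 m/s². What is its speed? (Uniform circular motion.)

v = √(a_c × r) = √(17.06 × 31) = 23.0 m/s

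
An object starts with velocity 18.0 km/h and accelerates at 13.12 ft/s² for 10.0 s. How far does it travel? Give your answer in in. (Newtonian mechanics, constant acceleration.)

v₀ = 18.0 km/h × 0.2777777777777778 = 5.0 m/s
a = 13.12 ft/s² × 0.3048 = 3.99898 m/s²
d = v₀ × t + ½ × a × t² = 5.0 × 10.0 + 0.5 × 3.99898 × 10.0² = 249.949 m
d = 249.949 m / 0.0254 = 9841 in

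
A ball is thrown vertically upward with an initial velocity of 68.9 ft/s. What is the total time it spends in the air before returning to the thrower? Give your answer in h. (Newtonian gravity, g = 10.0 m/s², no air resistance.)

v₀ = 68.9 ft/s × 0.3048 = 21.0007 m/s
t_total = 2 × v₀ / g = 2 × 21.0007 / 10.0 = 4.20014 s
t_total = 4.20014 s / 3600.0 = 0.001167 h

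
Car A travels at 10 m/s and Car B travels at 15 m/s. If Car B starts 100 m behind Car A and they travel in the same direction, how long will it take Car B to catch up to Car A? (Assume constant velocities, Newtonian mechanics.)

Relative speed: v_rel = 15 - 10 = 5 m/s
Time to catch: t = d₀/v_rel = 100/5 = 20.0 s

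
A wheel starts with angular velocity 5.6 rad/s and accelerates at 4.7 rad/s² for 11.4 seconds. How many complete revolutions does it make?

θ = ω₀t + ½αt² = 5.6×11.4 + ½×4.7×11.4² = 369.246 rad
Total revolutions = θ/(2π) = 369.246/(2π) = 58.77
Complete revolutions = ⌊58.77⌋ = 58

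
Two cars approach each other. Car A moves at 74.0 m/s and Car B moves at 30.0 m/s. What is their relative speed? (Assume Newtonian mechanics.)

v_rel = v_A + v_B = 74.0 + 30.0 = 104.0 m/s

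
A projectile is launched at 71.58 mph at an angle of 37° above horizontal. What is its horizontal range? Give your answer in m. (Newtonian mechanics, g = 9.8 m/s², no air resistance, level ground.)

v₀ = 71.58 mph × 0.44704 = 31.9991 m/s
R = v₀² × sin(2θ) / g = 31.9991² × sin(2 × 37°) / 9.8 = 1023.94 × 0.961262 / 9.8 = 100.4 m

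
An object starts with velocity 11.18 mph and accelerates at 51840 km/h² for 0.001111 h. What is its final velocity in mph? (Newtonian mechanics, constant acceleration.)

v₀ = 11.18 mph × 0.44704 = 4.99791 m/s
a = 51840 km/h² × 7.716049382716049e-05 = 4.0 m/s²
t = 0.001111 h × 3600.0 = 3.9996 s
v = v₀ + a × t = 4.99791 + 4.0 × 3.9996 = 20.9963 m/s
v = 20.9963 m/s / 0.44704 = 46.97 mph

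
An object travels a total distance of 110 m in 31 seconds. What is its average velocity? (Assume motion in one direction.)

v_avg = Δd / Δt = 110 / 31 = 3.55 m/s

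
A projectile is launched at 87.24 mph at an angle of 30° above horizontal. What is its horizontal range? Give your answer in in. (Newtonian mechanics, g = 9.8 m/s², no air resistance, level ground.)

v₀ = 87.24 mph × 0.44704 = 38.9998 m/s
R = v₀² × sin(2θ) / g = 38.9998² × sin(2 × 30°) / 9.8 = 1520.98 × 0.866025 / 9.8 = 134.409 m
R = 134.409 m / 0.0254 = 5292 in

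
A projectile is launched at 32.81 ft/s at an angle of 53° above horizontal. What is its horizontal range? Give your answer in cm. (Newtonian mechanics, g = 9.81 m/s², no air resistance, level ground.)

v₀ = 32.81 ft/s × 0.3048 = 10.0005 m/s
R = v₀² × sin(2θ) / g = 10.0005² × sin(2 × 53°) / 9.81 = 100.01 × 0.961262 / 9.81 = 9.79978 m
R = 9.79978 m / 0.01 = 980.0 cm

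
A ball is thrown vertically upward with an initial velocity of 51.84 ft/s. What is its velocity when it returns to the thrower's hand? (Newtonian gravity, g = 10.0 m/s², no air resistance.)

By conservation of energy (no air resistance), the ball returns to the throw height with the same speed as launch, but directed downward.
|v_ground| = v₀ = 51.84 ft/s
v_ground = 51.84 ft/s (downward)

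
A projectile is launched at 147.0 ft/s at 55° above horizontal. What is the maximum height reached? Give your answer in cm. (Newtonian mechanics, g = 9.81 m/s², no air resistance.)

v₀ = 147.0 ft/s × 0.3048 = 44.8056 m/s
H = v₀² × sin²(θ) / (2g) = 44.8056² × sin(55°)² / (2 × 9.81) = 2007.54 × 0.67101 / 19.62 = 68.6585 m
H = 68.6585 m / 0.01 = 6866 cm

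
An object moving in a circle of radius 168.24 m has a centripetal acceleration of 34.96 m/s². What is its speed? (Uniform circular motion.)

v = √(a_c × r) = √(34.96 × 168.24) = 76.69 m/s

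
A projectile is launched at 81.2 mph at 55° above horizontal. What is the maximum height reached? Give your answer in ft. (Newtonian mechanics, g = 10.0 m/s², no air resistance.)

v₀ = 81.2 mph × 0.44704 = 36.2996 m/s
H = v₀² × sin²(θ) / (2g) = 36.2996² × sin(55°)² / (2 × 10.0) = 1317.66 × 0.67101 / 20.0 = 44.2082 m
H = 44.2082 m / 0.3048 = 145.0 ft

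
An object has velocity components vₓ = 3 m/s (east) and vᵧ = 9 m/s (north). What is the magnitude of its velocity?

|v| = √(vₓ² + vᵧ²) = √(3² + 9²) = √(90) = 9.49 m/s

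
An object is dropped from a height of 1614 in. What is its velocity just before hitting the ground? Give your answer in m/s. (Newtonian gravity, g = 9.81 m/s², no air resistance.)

h = 1614 in × 0.0254 = 40.9956 m
v = √(2gh) = √(2 × 9.81 × 40.9956) = 28.36 m/s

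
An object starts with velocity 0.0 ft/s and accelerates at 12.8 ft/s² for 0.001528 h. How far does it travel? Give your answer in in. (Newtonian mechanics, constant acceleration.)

v₀ = 0.0 ft/s × 0.3048 = 0.0 m/s
a = 12.8 ft/s² × 0.3048 = 3.90144 m/s²
t = 0.001528 h × 3600.0 = 5.5008 s
d = v₀ × t + ½ × a × t² = 0.0 × 5.5008 + 0.5 × 3.90144 × 5.5008² = 59.0264 m
d = 59.0264 m / 0.0254 = 2324 in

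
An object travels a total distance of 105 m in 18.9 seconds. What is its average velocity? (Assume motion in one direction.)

v_avg = Δd / Δt = 105 / 18.9 = 5.56 m/s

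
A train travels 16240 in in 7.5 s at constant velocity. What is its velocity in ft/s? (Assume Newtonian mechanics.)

d = 16240 in × 0.0254 = 412.496 m
v = d / t = 412.496 / 7.5 = 54.9995 m/s
v = 54.9995 m/s / 0.3048 = 180.4 ft/s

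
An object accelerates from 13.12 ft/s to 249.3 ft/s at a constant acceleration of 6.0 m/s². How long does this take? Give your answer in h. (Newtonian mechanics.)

v₀ = 13.12 ft/s × 0.3048 = 3.99898 m/s
v = 249.3 ft/s × 0.3048 = 75.9866 m/s
t = (v - v₀) / a = (75.9866 - 3.99898) / 6.0 = 11.9979 s
t = 11.9979 s / 3600.0 = 0.003333 h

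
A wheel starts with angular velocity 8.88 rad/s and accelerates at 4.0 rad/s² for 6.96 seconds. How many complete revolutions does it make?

θ = ω₀t + ½αt² = 8.88×6.96 + ½×4.0×6.96² = 158.688 rad
Total revolutions = θ/(2π) = 158.688/(2π) = 25.26
Complete revolutions = ⌊25.26⌋ = 25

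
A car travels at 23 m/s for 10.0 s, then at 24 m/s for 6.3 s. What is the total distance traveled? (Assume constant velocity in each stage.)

d₁ = v₁t₁ = 23 × 10.0 = 230.0 m
d₂ = v₂t₂ = 24 × 6.3 = 151.2 m
d_total = 230.0 + 151.2 = 381.2 m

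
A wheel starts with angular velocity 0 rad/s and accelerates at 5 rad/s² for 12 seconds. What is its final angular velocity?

ω = ω₀ + αt = 0 + 5 × 12 = 60 rad/s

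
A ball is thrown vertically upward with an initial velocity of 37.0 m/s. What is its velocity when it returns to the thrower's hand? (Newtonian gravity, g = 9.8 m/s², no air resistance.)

By conservation of energy (no air resistance), the ball returns to the throw height with the same speed as launch, but directed downward.
|v_ground| = v₀ = 37.0 m/s
v_ground = 37.0 m/s (downward)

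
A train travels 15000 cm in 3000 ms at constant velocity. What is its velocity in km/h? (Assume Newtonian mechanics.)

d = 15000 cm × 0.01 = 150.0 m
t = 3000 ms × 0.001 = 3.0 s
v = d / t = 150.0 / 3.0 = 50.0 m/s
v = 50.0 m/s / 0.2777777777777778 = 180.0 km/h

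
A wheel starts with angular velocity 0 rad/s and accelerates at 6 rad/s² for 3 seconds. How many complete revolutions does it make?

θ = ω₀t + ½αt² = 0×3 + ½×6×3² = 27.0 rad
Total revolutions = θ/(2π) = 27.0/(2π) = 4.3
Complete revolutions = ⌊4.3⌋ = 4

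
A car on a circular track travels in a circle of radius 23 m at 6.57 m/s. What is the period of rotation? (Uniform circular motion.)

T = 2πr/v = 2π×23/6.57 = 22.0 s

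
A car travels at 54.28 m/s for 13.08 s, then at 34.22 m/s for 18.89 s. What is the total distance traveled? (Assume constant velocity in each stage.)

d₁ = v₁t₁ = 54.28 × 13.08 = 709.9824 m
d₂ = v₂t₂ = 34.22 × 18.89 = 646.4158 m
d_total = 709.9824 + 646.4158 = 1356.4 m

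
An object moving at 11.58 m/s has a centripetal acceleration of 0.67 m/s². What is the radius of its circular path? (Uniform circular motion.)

r = v²/a_c = 11.58²/0.67 = 200.14 m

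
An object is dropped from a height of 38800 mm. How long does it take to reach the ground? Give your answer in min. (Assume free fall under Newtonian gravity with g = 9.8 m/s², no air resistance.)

h = 38800 mm × 0.001 = 38.8 m
t = √(2h/g) = √(2 × 38.8 / 9.8) = 2.81396 s
t = 2.81396 s / 60.0 = 0.0469 min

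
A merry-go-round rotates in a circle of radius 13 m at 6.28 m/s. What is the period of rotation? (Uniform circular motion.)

T = 2πr/v = 2π×13/6.28 = 13.01 s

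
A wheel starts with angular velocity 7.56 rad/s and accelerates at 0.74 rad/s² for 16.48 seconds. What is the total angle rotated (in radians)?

θ = ω₀t + ½αt² = 7.56×16.48 + ½×0.74×16.48² = 225.08 rad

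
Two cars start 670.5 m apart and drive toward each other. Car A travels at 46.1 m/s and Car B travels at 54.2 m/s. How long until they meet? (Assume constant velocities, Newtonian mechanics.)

Combined speed: v_combined = 46.1 + 54.2 = 100.3 m/s
Time to meet: t = d/v_combined = 670.5/100.3 = 6.68 s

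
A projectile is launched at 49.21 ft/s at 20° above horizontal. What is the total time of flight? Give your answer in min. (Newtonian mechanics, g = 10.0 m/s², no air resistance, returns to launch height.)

v₀ = 49.21 ft/s × 0.3048 = 14.9992 m/s
T = 2 × v₀ × sin(θ) / g = 2 × 14.9992 × sin(20°) / 10.0 = 2 × 14.9992 × 0.34202 / 10.0 = 1.02601 s
T = 1.02601 s / 60.0 = 0.0171 min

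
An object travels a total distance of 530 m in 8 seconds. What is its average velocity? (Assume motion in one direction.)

v_avg = Δd / Δt = 530 / 8 = 66.25 m/s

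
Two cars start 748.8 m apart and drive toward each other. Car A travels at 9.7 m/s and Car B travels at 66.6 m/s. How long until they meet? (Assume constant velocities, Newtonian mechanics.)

Combined speed: v_combined = 9.7 + 66.6 = 76.3 m/s
Time to meet: t = d/v_combined = 748.8/76.3 = 9.81 s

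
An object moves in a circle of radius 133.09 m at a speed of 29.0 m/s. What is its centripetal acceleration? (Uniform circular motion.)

a_c = v²/r = 29.0²/133.09 = 841.0/133.09 = 6.32 m/s²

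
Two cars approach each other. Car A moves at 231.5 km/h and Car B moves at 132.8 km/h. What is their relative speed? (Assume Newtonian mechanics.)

v_rel = v_A + v_B = 231.5 + 132.8 = 364.3 km/h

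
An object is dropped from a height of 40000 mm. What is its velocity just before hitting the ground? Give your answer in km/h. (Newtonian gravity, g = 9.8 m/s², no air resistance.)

h = 40000 mm × 0.001 = 40.0 m
v = √(2gh) = √(2 × 9.8 × 40.0) = 28.0 m/s
v = 28.0 m/s / 0.2777777777777778 = 100.8 km/h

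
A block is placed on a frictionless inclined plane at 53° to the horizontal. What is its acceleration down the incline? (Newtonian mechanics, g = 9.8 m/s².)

a = g sin(θ) = 9.8 × sin(53°) = 9.8 × 0.7986 = 7.83 m/s²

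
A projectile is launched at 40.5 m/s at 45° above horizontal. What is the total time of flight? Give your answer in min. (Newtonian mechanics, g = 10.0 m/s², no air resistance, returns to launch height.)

T = 2 × v₀ × sin(θ) / g = 2 × 40.5 × sin(45°) / 10.0 = 2 × 40.5 × 0.707107 / 10.0 = 5.72757 s
T = 5.72757 s / 60.0 = 0.09546 min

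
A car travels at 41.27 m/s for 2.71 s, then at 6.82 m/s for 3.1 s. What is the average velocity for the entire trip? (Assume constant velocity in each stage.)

d₁ = v₁t₁ = 41.27 × 2.71 = 111.8417 m
d₂ = v₂t₂ = 6.82 × 3.1 = 21.142 m
d_total = 132.9837 m, t_total = 5.81 s
v_avg = d_total/t_total = 132.9837/5.81 = 22.89 m/s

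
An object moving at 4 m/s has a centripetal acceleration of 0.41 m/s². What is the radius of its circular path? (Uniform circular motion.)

r = v²/a_c = 4²/0.41 = 39.02 m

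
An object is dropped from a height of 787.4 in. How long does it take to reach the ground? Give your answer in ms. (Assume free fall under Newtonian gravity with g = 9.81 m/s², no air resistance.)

h = 787.4 in × 0.0254 = 20.0 m
t = √(2h/g) = √(2 × 20.0 / 9.81) = 2.01928 s
t = 2.01928 s / 0.001 = 2019 ms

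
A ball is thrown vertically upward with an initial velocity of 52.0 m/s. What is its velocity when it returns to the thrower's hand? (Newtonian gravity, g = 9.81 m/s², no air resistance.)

By conservation of energy (no air resistance), the ball returns to the throw height with the same speed as launch, but directed downward.
|v_ground| = v₀ = 52.0 m/s
v_ground = 52.0 m/s (downward)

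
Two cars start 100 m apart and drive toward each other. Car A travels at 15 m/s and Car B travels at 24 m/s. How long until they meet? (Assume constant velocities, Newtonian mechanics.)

Combined speed: v_combined = 15 + 24 = 39 m/s
Time to meet: t = d/v_combined = 100/39 = 2.56 s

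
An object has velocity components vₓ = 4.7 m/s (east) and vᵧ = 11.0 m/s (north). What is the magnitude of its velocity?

|v| = √(vₓ² + vᵧ²) = √(4.7² + 11.0²) = √(143.09) = 11.96 m/s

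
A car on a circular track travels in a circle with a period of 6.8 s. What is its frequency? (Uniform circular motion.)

f = 1/T = 1/6.8 = 0.1471 Hz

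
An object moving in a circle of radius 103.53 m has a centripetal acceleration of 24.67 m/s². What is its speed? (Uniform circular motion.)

v = √(a_c × r) = √(24.67 × 103.53) = 50.54 m/s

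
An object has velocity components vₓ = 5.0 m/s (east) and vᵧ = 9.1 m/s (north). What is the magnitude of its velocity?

|v| = √(vₓ² + vᵧ²) = √(5.0² + 9.1²) = √(107.81) = 10.38 m/s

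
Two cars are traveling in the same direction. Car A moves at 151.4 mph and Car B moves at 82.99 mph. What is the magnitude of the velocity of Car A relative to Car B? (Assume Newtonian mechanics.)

v_rel = |v_A - v_B| = |151.4 - 82.99| = 68.41 mph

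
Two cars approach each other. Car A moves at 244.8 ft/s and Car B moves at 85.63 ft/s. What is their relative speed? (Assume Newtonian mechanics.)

v_rel = v_A + v_B = 244.8 + 85.63 = 330.43 ft/s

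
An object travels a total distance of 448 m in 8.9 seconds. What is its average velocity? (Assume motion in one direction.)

v_avg = Δd / Δt = 448 / 8.9 = 50.34 m/s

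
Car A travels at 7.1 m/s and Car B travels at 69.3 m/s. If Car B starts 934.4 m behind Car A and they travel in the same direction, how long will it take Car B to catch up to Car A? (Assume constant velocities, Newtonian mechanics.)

Relative speed: v_rel = 69.3 - 7.1 = 62.2 m/s
Time to catch: t = d₀/v_rel = 934.4/62.2 = 15.02 s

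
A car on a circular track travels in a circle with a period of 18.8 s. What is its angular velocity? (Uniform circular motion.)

ω = 2π/T = 2π/18.8 = 0.3342 rad/s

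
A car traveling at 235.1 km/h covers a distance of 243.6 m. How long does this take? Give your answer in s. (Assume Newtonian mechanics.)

v = 235.1 km/h × 0.2777777777777778 = 65.3056 m/s
t = d / v = 243.6 / 65.3056 = 3.73 s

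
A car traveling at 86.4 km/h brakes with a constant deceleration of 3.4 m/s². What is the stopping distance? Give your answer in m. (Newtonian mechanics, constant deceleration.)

v₀ = 86.4 km/h × 0.2777777777777778 = 24.0 m/s
d = v₀² / (2a) = 24.0² / (2 × 3.4) = 576.0 / 6.8 = 84.71 m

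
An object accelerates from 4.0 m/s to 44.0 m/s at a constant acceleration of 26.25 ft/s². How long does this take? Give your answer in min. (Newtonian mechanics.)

a = 26.25 ft/s² × 0.3048 = 8.001 m/s²
t = (v - v₀) / a = (44.0 - 4.0) / 8.001 = 4.99938 s
t = 4.99938 s / 60.0 = 0.08332 min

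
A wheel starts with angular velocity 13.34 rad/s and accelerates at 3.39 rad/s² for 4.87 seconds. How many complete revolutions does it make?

θ = ω₀t + ½αt² = 13.34×4.87 + ½×3.39×4.87² = 105.1659455 rad
Total revolutions = θ/(2π) = 105.1659455/(2π) = 16.74
Complete revolutions = ⌊16.74⌋ = 16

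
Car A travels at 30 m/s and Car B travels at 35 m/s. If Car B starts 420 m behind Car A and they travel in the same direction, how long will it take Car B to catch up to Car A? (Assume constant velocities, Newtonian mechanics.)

Relative speed: v_rel = 35 - 30 = 5 m/s
Time to catch: t = d₀/v_rel = 420/5 = 84.0 s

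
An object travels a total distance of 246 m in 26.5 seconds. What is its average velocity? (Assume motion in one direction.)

v_avg = Δd / Δt = 246 / 26.5 = 9.28 m/s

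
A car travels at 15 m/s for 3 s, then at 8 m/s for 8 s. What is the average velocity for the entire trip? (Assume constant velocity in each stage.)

d₁ = v₁t₁ = 15 × 3 = 45 m
d₂ = v₂t₂ = 8 × 8 = 64 m
d_total = 109 m, t_total = 11 s
v_avg = d_total/t_total = 109/11 = 9.91 m/s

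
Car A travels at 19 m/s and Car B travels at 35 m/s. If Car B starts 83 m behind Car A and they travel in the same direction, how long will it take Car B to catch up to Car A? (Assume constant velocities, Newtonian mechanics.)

Relative speed: v_rel = 35 - 19 = 16 m/s
Time to catch: t = d₀/v_rel = 83/16 = 5.19 s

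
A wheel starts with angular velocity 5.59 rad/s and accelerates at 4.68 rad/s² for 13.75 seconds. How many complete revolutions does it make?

θ = ω₀t + ½αt² = 5.59×13.75 + ½×4.68×13.75² = 519.26875 rad
Total revolutions = θ/(2π) = 519.26875/(2π) = 82.64
Complete revolutions = ⌊82.64⌋ = 82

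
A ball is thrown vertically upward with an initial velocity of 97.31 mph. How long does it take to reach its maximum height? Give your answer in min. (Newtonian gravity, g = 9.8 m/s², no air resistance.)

v₀ = 97.31 mph × 0.44704 = 43.5015 m/s
t_up = v₀ / g = 43.5015 / 9.8 = 4.43893 s
t_up = 4.43893 s / 60.0 = 0.07398 min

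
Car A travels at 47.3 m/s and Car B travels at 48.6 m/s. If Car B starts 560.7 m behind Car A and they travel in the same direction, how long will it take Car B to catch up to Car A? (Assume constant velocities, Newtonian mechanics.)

Relative speed: v_rel = 48.6 - 47.3 = 1.3 m/s
Time to catch: t = d₀/v_rel = 560.7/1.3 = 431.31 s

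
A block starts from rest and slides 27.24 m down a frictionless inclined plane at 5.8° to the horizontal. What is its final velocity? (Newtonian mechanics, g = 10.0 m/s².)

a = g sin(θ) = 10.0 × sin(5.8°) = 1.0106 m/s²
v = √(2ad) = √(2 × 1.0106 × 27.24) = 7.42 m/s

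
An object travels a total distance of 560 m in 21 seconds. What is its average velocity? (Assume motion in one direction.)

v_avg = Δd / Δt = 560 / 21 = 26.67 m/s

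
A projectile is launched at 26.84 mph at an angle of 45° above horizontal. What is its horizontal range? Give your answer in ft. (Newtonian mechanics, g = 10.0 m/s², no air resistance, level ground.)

v₀ = 26.84 mph × 0.44704 = 11.9986 m/s
R = v₀² × sin(2θ) / g = 11.9986² × sin(2 × 45°) / 10.0 = 143.966 × 1.0 / 10.0 = 14.3966 m
R = 14.3966 m / 0.3048 = 47.23 ft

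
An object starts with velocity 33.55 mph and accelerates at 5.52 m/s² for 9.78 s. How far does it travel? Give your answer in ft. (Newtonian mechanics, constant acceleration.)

v₀ = 33.55 mph × 0.44704 = 14.9982 m/s
d = v₀ × t + ½ × a × t² = 14.9982 × 9.78 + 0.5 × 5.52 × 9.78² = 410.672 m
d = 410.672 m / 0.3048 = 1347 ft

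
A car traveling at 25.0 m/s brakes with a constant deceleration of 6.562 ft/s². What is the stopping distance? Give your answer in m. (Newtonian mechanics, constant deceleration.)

a = 6.562 ft/s² × 0.3048 = 2.0001 m/s²
d = v₀² / (2a) = 25.0² / (2 × 2.0001) = 625.0 / 4.0002 = 156.2 m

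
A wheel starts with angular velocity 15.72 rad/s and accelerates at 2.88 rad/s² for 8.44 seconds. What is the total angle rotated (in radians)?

θ = ω₀t + ½αt² = 15.72×8.44 + ½×2.88×8.44² = 235.25 rad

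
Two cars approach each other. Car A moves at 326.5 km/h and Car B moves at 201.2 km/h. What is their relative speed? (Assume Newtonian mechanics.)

v_rel = v_A + v_B = 326.5 + 201.2 = 527.7 km/h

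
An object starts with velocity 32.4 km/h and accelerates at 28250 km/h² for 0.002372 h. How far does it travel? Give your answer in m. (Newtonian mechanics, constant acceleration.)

v₀ = 32.4 km/h × 0.2777777777777778 = 9.0 m/s
a = 28250 km/h² × 7.716049382716049e-05 = 2.17978 m/s²
t = 0.002372 h × 3600.0 = 8.5392 s
d = v₀ × t + ½ × a × t² = 9.0 × 8.5392 + 0.5 × 2.17978 × 8.5392² = 156.3 m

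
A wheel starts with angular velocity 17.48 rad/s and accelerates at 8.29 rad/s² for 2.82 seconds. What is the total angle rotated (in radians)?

θ = ω₀t + ½αt² = 17.48×2.82 + ½×8.29×2.82² = 82.26 rad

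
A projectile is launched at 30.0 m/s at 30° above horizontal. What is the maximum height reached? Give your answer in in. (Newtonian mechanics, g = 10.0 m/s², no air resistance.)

H = v₀² × sin²(θ) / (2g) = 30.0² × sin(30°)² / (2 × 10.0) = 900.0 × 0.25 / 20.0 = 11.25 m
H = 11.25 m / 0.0254 = 442.9 in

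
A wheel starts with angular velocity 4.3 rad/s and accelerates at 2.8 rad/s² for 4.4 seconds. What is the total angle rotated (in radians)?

θ = ω₀t + ½αt² = 4.3×4.4 + ½×2.8×4.4² = 46.02 rad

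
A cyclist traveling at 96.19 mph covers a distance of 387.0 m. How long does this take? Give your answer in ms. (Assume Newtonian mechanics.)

v = 96.19 mph × 0.44704 = 43.0008 m/s
t = d / v = 387.0 / 43.0008 = 8.99983 s
t = 8.99983 s / 0.001 = 9000 ms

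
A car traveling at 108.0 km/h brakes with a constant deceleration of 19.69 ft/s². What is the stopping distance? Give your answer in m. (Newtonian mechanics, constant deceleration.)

v₀ = 108.0 km/h × 0.2777777777777778 = 30.0 m/s
a = 19.69 ft/s² × 0.3048 = 6.00151 m/s²
d = v₀² / (2a) = 30.0² / (2 × 6.00151) = 900.0 / 12.003 = 74.98 m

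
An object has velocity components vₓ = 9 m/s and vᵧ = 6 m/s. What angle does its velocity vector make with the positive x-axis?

θ = arctan(vᵧ/vₓ) = arctan(6/9) = 33.69°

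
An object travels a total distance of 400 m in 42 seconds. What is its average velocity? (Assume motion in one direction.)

v_avg = Δd / Δt = 400 / 42 = 9.52 m/s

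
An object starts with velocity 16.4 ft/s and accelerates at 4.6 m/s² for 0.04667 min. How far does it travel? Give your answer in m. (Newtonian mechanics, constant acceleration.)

v₀ = 16.4 ft/s × 0.3048 = 4.99872 m/s
t = 0.04667 min × 60.0 = 2.8002 s
d = v₀ × t + ½ × a × t² = 4.99872 × 2.8002 + 0.5 × 4.6 × 2.8002² = 32.03 m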